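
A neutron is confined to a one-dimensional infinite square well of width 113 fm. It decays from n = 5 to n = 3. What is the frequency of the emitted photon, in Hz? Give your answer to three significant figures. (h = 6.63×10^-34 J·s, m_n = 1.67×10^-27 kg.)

E_1 = h²/(8m_nL²) = 2.577×10^-15 J and ΔE = (5² − 3²)E_1 = 4.123×10^-14 J.
f = ΔE/h = 4.123×10^-14/6.63×10^-34 = 6.22×10^19 Hz.

f = 6.22×10^19 Hz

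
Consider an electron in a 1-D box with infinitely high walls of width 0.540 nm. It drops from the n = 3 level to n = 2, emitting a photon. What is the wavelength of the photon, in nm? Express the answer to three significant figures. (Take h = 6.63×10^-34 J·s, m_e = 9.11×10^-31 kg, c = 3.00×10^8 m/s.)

E_1 = h²/(8m_eL²) = 2.068×10^-19 J, so ΔE = (3² − 2²)E_1 = 1.034×10^-18 J.
λ = hc/ΔE = (6.63×10^-34·3.00×10^8)/1.034×10^-18 = 1.92×10^-7 m = 192 nm.

λ = 192 nm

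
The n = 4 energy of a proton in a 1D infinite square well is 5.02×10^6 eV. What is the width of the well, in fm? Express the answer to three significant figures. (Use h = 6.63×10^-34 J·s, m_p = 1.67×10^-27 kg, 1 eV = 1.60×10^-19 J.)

From E_n = n²h²/(8m_pL²), L = n·h/√(8m_pE_n).
E_4 = 5.02×10^6 eV = 8.032×10^-13 J, so L = 4·6.63×10^-34/√(8·1.67×10^-27·8.032×10^-13) = 2.56×10^-14 m = 25.6 fm.

L = 25.6 fm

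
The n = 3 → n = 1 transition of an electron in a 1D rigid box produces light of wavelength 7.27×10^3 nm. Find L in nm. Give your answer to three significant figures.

The photon carries ΔE = hc/λ = 6.626×10^-34·2.998×10^8/7.27×10^-6 m = 2.732×10^-20 J.
Since ΔE = (3² − 1²)E_1, E_1 = 3.415×10^-21 J, and L = h/√(8m_eE_1) = 4.20×10^-9 m = 4.20 nm.

L = 4.20 nm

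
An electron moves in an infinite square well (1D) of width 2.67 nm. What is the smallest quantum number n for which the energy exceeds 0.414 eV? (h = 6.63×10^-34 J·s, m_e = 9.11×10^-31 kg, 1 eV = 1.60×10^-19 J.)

E_1 = h²/(8m_eL²) = 8.461×10^-21 J = 0.05288 eV.
Need n² > 0.414/0.05288 = 7.829, i.e. n > 2.798.
The smallest integer satisfying this is n = 3.

n = 3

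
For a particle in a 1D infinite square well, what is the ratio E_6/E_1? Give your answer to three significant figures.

E_n ∝ n², so E_6/E_1 = 6²/1² = 36/1 = 36.0.

36.0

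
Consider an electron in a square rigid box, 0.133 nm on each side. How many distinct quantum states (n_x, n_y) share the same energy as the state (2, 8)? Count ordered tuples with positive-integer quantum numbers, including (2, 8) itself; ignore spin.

degeneracy = 2

The level has n_x² + n_y² = 68. The ordered positive-integer solutions are (2, 8), (8, 2).
That gives 2 states.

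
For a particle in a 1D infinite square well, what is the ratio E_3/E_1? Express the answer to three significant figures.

E_n ∝ n², so E_3/E_1 = 3²/1² = 9/1 = 9.00.

9.00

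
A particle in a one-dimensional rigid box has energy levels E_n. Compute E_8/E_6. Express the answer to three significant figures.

1.78

E_n ∝ n², so E_8/E_6 = 8²/6² = 64/36 = 1.78.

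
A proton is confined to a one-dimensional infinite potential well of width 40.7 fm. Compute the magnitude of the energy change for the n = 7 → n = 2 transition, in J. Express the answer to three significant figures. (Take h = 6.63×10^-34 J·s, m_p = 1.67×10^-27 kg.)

E_1 = h²/(8m_pL²) = 1.986×10^-14 J.
|ΔE| = |7² − 2²|·E_1 = 45·1.986×10^-14 J = 8.94×10^-13 J.

|ΔE| = 8.94×10^-13 J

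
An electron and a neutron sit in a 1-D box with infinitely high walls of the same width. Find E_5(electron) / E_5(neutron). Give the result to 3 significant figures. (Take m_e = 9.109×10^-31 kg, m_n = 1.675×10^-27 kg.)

1.84×10^3

E_n ∝ 1/m at fixed n and L, so the ratio is m_n/m_e = 1.675×10^-27/9.109×10^-31 = 1.84×10^3.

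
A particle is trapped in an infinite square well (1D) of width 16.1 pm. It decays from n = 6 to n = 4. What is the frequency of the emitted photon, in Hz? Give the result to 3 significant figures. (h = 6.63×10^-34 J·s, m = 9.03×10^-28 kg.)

E_1 = h²/(8mL²) = 2.347×10^-19 J and ΔE = (6² − 4²)E_1 = 4.694×10^-18 J.
f = ΔE/h = 4.694×10^-18/6.63×10^-34 = 7.08×10^15 Hz.

f = 7.08×10^15 Hz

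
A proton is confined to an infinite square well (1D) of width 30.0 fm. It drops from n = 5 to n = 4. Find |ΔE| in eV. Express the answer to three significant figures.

|ΔE| = 2.05×10^6 eV

E_1 = h²/(8m_pL²) = 3.645×10^-14 J.
|ΔE| = |5² − 4²|·E_1 = 9·3.645×10^-14 J = 3.281×10^-13 J = 2.05×10^6 eV.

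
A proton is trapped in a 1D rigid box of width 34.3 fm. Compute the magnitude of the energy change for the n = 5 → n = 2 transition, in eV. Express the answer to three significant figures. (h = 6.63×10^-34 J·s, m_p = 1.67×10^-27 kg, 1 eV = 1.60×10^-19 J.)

E_1 = h²/(8m_pL²) = 2.797×10^-14 J.
|ΔE| = |5² − 2²|·E_1 = 21·2.797×10^-14 J = 5.874×10^-13 J = 3.67×10^6 eV.

|ΔE| = 3.67×10^6 eV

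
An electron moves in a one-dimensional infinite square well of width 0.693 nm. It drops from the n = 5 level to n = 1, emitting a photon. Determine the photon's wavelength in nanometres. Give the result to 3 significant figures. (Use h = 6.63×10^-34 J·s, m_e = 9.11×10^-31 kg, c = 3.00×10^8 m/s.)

E_1 = h²/(8m_eL²) = 1.256×10^-19 J, so ΔE = (5² − 1²)E_1 = 3.014×10^-18 J.
λ = hc/ΔE = (6.63×10^-34·3.00×10^8)/3.014×10^-18 = 6.60×10^-8 m = 66.0 nm.

λ = 66.0 nm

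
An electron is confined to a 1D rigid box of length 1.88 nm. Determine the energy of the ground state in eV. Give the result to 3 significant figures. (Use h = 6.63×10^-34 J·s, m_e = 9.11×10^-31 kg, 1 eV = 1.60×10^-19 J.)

E_1 = 0.107 eV

For an infinite well E_n = n²h²/(8m_eL²), so E_1 = h²/(8m_eL²) = (6.63×10^-34)²/(8·9.11×10^-31·(1.88×10^-9 m)²) = 1.706×10^-20 J.
Converting, E_1 = 1.706×10^-20 J / (1.60×10^-19 J/eV) = 0.107 eV.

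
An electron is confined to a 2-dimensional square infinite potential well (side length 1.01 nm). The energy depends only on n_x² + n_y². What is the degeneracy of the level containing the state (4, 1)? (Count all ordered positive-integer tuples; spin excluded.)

The level has n_x² + n_y² = 17. The ordered positive-integer solutions are (1, 4), (4, 1).
That gives 2 states.

degeneracy = 2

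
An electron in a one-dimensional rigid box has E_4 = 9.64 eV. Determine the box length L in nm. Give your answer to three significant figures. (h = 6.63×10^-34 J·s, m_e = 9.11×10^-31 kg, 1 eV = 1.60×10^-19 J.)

L = 0.791 nm

From E_n = n²h²/(8m_eL²), L = n·h/√(8m_eE_n).
E_4 = 9.64 eV = 1.542×10^-18 J, so L = 4·6.63×10^-34/√(8·9.11×10^-31·1.542×10^-18) = 7.91×10^-10 m = 0.791 nm.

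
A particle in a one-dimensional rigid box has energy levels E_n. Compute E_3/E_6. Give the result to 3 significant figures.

E_n ∝ n², so E_3/E_6 = 3²/6² = 9/36 = 0.250.

0.250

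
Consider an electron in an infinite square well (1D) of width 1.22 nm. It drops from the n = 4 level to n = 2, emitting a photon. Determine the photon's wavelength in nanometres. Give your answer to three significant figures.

E_1 = h²/(8m_eL²) = 4.048×10^-20 J, so ΔE = (4² − 2²)E_1 = 4.858×10^-19 J.
λ = hc/ΔE = (6.626×10^-34·2.998×10^8)/4.858×10^-19 = 4.09×10^-7 m = 409 nm.

λ = 409 nm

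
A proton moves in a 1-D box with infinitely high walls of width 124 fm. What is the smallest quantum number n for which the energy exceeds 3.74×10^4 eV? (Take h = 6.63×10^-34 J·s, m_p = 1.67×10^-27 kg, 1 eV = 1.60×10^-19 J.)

E_1 = h²/(8m_pL²) = 2.140×10^-15 J = 1.338×10^4 eV.
Need n² > 3.74×10^4/1.338×10^4 = 2.795, i.e. n > 1.672.
The smallest integer satisfying this is n = 2.

n = 2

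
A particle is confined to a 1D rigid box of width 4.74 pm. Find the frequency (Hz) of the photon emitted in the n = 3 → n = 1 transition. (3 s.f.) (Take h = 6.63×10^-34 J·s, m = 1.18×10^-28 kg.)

f = 2.50×10^17 Hz

E_1 = h²/(8mL²) = 2.073×10^-17 J and ΔE = (3² − 1²)E_1 = 1.658×10^-16 J.
f = ΔE/h = 1.658×10^-16/6.63×10^-34 = 2.50×10^17 Hz.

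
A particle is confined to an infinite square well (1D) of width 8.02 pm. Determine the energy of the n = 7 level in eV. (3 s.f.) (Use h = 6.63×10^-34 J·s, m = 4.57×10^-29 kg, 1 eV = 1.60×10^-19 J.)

For an infinite well E_n = n²h²/(8mL²), so E_1 = h²/(8mL²) = (6.63×10^-34)²/(8·4.57×10^-29·(8.02×10^-12 m)²) = 1.869×10^-17 J.
Then E_7 = 7²·E_1 = 49·1.869×10^-17 J = 9.158×10^-16 J.
Converting, E_7 = 9.158×10^-16 J / (1.60×10^-19 J/eV) = 5.72×10^3 eV.

E_7 = 5.72×10^3 eV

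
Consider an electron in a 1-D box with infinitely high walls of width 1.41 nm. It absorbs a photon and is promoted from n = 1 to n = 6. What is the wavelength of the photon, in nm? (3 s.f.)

λ = 187 nm

E_1 = h²/(8m_eL²) = 3.030×10^-20 J, so ΔE = (6² − 1²)E_1 = 1.061×10^-18 J.
λ = hc/ΔE = (6.626×10^-34·2.998×10^8)/1.061×10^-18 = 1.87×10^-7 m = 187 nm.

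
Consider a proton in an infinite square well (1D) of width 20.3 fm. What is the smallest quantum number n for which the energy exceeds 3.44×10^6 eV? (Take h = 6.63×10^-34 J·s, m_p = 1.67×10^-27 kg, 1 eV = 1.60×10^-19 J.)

n = 3

E_1 = h²/(8m_pL²) = 7.984×10^-14 J = 4.990×10^5 eV.
Need n² > 3.44×10^6/4.990×10^5 = 6.894, i.e. n > 2.626.
The smallest integer satisfying this is n = 3.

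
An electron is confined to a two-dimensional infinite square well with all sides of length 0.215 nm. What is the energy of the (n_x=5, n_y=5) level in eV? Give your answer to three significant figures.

E = 407 eV

For a 2D rectangular well E = (h²/8m_e)·Σ n_i²/L_i² = (6.626×10^-34)²/(8·9.109×10^-31) · [5²/(0.215 nm)² + 5²/(0.215 nm)²].
Evaluating gives E = 6.517×10^-17 J = 407 eV.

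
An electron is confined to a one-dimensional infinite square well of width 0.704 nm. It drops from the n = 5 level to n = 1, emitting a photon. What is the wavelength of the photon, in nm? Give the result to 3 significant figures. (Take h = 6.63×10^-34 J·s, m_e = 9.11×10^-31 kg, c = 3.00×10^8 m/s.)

λ = 68.1 nm

E_1 = h²/(8m_eL²) = 1.217×10^-19 J, so ΔE = (5² − 1²)E_1 = 2.921×10^-18 J.
λ = hc/ΔE = (6.63×10^-34·3.00×10^8)/2.921×10^-18 = 6.81×10^-8 m = 68.1 nm.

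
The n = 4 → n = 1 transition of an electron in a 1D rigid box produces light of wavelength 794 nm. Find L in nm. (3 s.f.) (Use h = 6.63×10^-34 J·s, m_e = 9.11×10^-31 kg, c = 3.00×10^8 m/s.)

The photon carries ΔE = hc/λ = 6.63×10^-34·3.00×10^8/7.94×10^-7 m = 2.505×10^-19 J.
Since ΔE = (4² − 1²)E_1, E_1 = 1.670×10^-20 J, and L = h/√(8m_eE_1) = 1.90×10^-9 m = 1.90 nm.

L = 1.90 nm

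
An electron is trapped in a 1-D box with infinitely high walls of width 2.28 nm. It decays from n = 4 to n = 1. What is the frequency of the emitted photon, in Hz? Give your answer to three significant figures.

E_1 = h²/(8m_eL²) = 1.159×10^-20 J and ΔE = (4² − 1²)E_1 = 1.738×10^-19 J.
f = ΔE/h = 1.738×10^-19/6.626×10^-34 = 2.62×10^14 Hz.

f = 2.62×10^14 Hz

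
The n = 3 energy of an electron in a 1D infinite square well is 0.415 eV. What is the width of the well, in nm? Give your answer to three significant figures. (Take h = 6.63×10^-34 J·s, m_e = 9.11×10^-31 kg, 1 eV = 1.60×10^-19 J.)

From E_n = n²h²/(8m_eL²), L = n·h/√(8m_eE_n).
E_3 = 0.415 eV = 6.640×10^-20 J, so L = 3·6.63×10^-34/√(8·9.11×10^-31·6.640×10^-20) = 2.86×10^-9 m = 2.86 nm.

L = 2.86 nm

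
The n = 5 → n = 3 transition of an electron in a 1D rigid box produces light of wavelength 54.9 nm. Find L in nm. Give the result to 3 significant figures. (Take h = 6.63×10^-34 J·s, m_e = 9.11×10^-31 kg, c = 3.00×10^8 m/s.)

L = 0.516 nm

The photon carries ΔE = hc/λ = 6.63×10^-34·3.00×10^8/5.49×10^-8 m = 3.623×10^-18 J.
Since ΔE = (5² − 3²)E_1, E_1 = 2.264×10^-19 J, and L = h/√(8m_eE_1) = 5.16×10^-10 m = 0.516 nm.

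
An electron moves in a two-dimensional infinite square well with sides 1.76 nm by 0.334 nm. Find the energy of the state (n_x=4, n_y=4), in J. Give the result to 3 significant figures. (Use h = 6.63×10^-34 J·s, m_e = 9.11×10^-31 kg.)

E = 8.96×10^-18 J

For a 2D rectangular well E = (h²/8m_e)·Σ n_i²/L_i² = (6.63×10^-34)²/(8·9.11×10^-31) · [4²/(1.76 nm)² + 4²/(0.334 nm)²].
Evaluating gives E = 8.96×10^-18 J.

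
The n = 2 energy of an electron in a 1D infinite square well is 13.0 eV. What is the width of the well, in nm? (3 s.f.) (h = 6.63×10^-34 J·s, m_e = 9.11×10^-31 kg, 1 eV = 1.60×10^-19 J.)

L = 0.341 nm

From E_n = n²h²/(8m_eL²), L = n·h/√(8m_eE_n).
E_2 = 13.0 eV = 2.080×10^-18 J, so L = 2·6.63×10^-34/√(8·9.11×10^-31·2.080×10^-18) = 3.41×10^-10 m = 0.341 nm.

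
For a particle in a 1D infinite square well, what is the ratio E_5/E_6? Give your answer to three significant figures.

E_n ∝ n², so E_5/E_6 = 5²/6² = 25/36 = 0.694.

0.694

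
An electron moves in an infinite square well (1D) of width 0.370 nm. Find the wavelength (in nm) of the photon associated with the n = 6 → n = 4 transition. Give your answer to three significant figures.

E_1 = h²/(8m_eL²) = 4.401×10^-19 J, so ΔE = (6² − 4²)E_1 = 8.802×10^-18 J.
λ = hc/ΔE = (6.626×10^-34·2.998×10^8)/8.802×10^-18 = 2.26×10^-8 m = 22.6 nm.

λ = 22.6 nm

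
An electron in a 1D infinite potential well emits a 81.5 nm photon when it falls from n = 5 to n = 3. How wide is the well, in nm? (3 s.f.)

L = 0.629 nm

The photon carries ΔE = hc/λ = 6.626×10^-34·2.998×10^8/8.15×10^-8 m = 2.437×10^-18 J.
Since ΔE = (5² − 3²)E_1, E_1 = 1.523×10^-19 J, and L = h/√(8m_eE_1) = 6.29×10^-10 m = 0.629 nm.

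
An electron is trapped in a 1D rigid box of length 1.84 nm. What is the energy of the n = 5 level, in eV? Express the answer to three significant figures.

E_5 = 2.78 eV

For an infinite well E_n = n²h²/(8m_eL²), so E_1 = h²/(8m_eL²) = (6.626×10^-34)²/(8·9.109×10^-31·(1.84×10^-9 m)²) = 1.780×10^-20 J.
Then E_5 = 5²·E_1 = 25·1.780×10^-20 J = 4.450×10^-19 J.
Converting, E_5 = 4.450×10^-19 J / (1.602×10^-19 J/eV) = 2.78 eV.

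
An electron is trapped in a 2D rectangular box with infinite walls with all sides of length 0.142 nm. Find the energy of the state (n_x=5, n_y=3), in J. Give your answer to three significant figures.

E = 1.02×10^-16 J

For a 2D rectangular well E = (h²/8m_e)·Σ n_i²/L_i² = (6.626×10^-34)²/(8·9.109×10^-31) · [5²/(0.142 nm)² + 3²/(0.142 nm)²].
Evaluating gives E = 1.02×10^-16 J.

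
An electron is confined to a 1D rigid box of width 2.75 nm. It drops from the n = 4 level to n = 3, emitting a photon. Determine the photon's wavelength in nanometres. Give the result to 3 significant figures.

E_1 = h²/(8m_eL²) = 7.967×10^-21 J, so ΔE = (4² − 3²)E_1 = 5.577×10^-20 J.
λ = hc/ΔE = (6.626×10^-34·2.998×10^8)/5.577×10^-20 = 3.56×10^-6 m = 3.56×10^3 nm.

λ = 3.56×10^3 nm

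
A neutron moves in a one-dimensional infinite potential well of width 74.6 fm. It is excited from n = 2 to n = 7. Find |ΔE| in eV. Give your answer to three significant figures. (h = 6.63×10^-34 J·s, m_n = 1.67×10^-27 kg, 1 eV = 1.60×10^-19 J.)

E_1 = h²/(8m_nL²) = 5.912×10^-15 J.
|ΔE| = |2² − 7²|·E_1 = 45·5.912×10^-15 J = 2.660×10^-13 J = 1.66×10^6 eV.

|ΔE| = 1.66×10^6 eV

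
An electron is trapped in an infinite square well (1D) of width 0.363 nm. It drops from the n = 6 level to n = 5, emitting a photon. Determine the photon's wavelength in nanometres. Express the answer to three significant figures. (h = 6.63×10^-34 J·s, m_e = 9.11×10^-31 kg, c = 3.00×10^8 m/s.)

E_1 = h²/(8m_eL²) = 4.577×10^-19 J, so ΔE = (6² − 5²)E_1 = 5.035×10^-18 J.
λ = hc/ΔE = (6.63×10^-34·3.00×10^8)/5.035×10^-18 = 3.95×10^-8 m = 39.5 nm.

λ = 39.5 nm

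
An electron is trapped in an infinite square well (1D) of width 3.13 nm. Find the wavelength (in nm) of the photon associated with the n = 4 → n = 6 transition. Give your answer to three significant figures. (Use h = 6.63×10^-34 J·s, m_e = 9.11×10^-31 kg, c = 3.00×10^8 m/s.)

E_1 = h²/(8m_eL²) = 6.156×10^-21 J, so ΔE = (6² − 4²)E_1 = 1.231×10^-19 J.
λ = hc/ΔE = (6.63×10^-34·3.00×10^8)/1.231×10^-19 = 1.62×10^-6 m = 1.62×10^3 nm.

λ = 1.62×10^3 nm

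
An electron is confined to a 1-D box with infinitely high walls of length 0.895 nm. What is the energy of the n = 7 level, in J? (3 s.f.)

For an infinite well E_n = n²h²/(8m_eL²), so E_1 = h²/(8m_eL²) = (6.626×10^-34)²/(8·9.109×10^-31·(8.95×10^-10 m)²) = 7.521×10^-20 J.
Then E_7 = 7²·E_1 = 49·7.521×10^-20 J = 3.69×10^-18 J.

E_7 = 3.69×10^-18 J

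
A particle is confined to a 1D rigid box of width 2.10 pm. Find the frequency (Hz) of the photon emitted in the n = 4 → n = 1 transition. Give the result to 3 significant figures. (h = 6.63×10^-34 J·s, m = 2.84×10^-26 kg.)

E_1 = h²/(8mL²) = 4.387×10^-19 J and ΔE = (4² − 1²)E_1 = 6.581×10^-18 J.
f = ΔE/h = 6.581×10^-18/6.63×10^-34 = 9.93×10^15 Hz.

f = 9.93×10^15 Hz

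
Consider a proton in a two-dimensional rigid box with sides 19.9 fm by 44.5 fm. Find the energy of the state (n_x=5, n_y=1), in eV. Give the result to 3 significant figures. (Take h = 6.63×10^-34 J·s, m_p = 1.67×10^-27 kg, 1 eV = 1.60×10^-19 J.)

For a 2D rectangular well E = (h²/8m_p)·Σ n_i²/L_i² = (6.63×10^-34)²/(8·1.67×10^-27) · [5²/(19.9 fm)² + 1²/(44.5 fm)²].
Evaluating gives E = 2.094×10^-12 J = 1.31×10^7 eV.

E = 1.31×10^7 eV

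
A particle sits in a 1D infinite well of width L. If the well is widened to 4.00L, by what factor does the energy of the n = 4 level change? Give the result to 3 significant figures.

E_n ∝ 1/L², so the energy scales by 1/4.00² = 0.0625.

0.0625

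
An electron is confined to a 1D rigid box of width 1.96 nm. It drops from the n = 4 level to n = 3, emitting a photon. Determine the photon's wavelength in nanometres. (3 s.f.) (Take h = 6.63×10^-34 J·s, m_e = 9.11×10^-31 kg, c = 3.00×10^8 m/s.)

λ = 1.81×10^3 nm

E_1 = h²/(8m_eL²) = 1.570×10^-20 J, so ΔE = (4² − 3²)E_1 = 1.099×10^-19 J.
λ = hc/ΔE = (6.63×10^-34·3.00×10^8)/1.099×10^-19 = 1.81×10^-6 m = 1.81×10^3 nm.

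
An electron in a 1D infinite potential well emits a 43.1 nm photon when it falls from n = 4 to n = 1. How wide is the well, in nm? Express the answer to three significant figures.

L = 0.443 nm

The photon carries ΔE = hc/λ = 6.626×10^-34·2.998×10^8/4.31×10^-8 m = 4.609×10^-18 J.
Since ΔE = (4² − 1²)E_1, E_1 = 3.073×10^-19 J, and L = h/√(8m_eE_1) = 4.43×10^-10 m = 0.443 nm.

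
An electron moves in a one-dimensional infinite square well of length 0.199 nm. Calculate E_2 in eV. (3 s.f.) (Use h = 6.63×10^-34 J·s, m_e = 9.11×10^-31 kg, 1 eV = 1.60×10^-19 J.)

E_2 = 38.1 eV

For an infinite well E_n = n²h²/(8m_eL²), so E_1 = h²/(8m_eL²) = (6.63×10^-34)²/(8·9.11×10^-31·(1.99×10^-10 m)²) = 1.523×10^-18 J.
Then E_2 = 2²·E_1 = 4·1.523×10^-18 J = 6.092×10^-18 J.
Converting, E_2 = 6.092×10^-18 J / (1.60×10^-19 J/eV) = 38.1 eV.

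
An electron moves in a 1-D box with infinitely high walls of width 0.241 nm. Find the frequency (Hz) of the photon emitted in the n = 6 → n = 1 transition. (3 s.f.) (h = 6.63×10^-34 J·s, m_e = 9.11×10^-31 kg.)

E_1 = h²/(8m_eL²) = 1.038×10^-18 J and ΔE = (6² − 1²)E_1 = 3.633×10^-17 J.
f = ΔE/h = 3.633×10^-17/6.63×10^-34 = 5.48×10^16 Hz.

f = 5.48×10^16 Hz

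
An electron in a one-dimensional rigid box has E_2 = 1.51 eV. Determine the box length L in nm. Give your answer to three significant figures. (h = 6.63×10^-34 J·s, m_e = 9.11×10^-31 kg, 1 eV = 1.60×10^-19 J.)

L = 0.999 nm

From E_n = n²h²/(8m_eL²), L = n·h/√(8m_eE_n).
E_2 = 1.51 eV = 2.416×10^-19 J, so L = 2·6.63×10^-34/√(8·9.11×10^-31·2.416×10^-19) = 9.99×10^-10 m = 0.999 nm.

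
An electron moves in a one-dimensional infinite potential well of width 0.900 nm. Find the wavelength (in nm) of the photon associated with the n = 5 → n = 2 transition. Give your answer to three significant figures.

E_1 = h²/(8m_eL²) = 7.438×10^-20 J, so ΔE = (5² − 2²)E_1 = 1.562×10^-18 J.
λ = hc/ΔE = (6.626×10^-34·2.998×10^8)/1.562×10^-18 = 1.27×10^-7 m = 127 nm.

λ = 127 nm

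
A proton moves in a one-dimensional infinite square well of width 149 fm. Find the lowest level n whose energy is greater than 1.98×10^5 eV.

E_1 = h²/(8m_pL²) = 1.478×10^-15 J = 9226 eV.
Need n² > 1.98×10^5/9226 = 21.46, i.e. n > 4.632.
The smallest integer satisfying this is n = 5.

n = 5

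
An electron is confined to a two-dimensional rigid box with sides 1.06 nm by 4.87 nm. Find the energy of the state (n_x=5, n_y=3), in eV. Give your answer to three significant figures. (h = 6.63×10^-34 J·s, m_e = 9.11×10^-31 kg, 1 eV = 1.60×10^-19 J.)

E = 8.53 eV

For a 2D rectangular well E = (h²/8m_e)·Σ n_i²/L_i² = (6.63×10^-34)²/(8·9.11×10^-31) · [5²/(1.06 nm)² + 3²/(4.87 nm)²].
Evaluating gives E = 1.365×10^-18 J = 8.53 eV.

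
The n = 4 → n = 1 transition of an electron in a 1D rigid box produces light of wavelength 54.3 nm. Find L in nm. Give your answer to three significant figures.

L = 0.497 nm

The photon carries ΔE = hc/λ = 6.626×10^-34·2.998×10^8/5.43×10^-8 m = 3.658×10^-18 J.
Since ΔE = (4² − 1²)E_1, E_1 = 2.439×10^-19 J, and L = h/√(8m_eE_1) = 4.97×10^-10 m = 0.497 nm.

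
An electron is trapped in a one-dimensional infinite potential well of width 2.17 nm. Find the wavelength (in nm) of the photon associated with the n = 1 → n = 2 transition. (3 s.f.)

E_1 = h²/(8m_eL²) = 1.279×10^-20 J, so ΔE = (2² − 1²)E_1 = 3.837×10^-20 J.
λ = hc/ΔE = (6.626×10^-34·2.998×10^8)/3.837×10^-20 = 5.18×10^-6 m = 5.18×10^3 nm.

λ = 5.18×10^3 nm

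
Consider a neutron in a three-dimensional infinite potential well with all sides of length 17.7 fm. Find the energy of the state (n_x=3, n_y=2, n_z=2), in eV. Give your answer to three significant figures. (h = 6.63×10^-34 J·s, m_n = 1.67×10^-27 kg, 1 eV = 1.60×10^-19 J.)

For a 3D rectangular well E = (h²/8m_n)·Σ n_i²/L_i² = (6.63×10^-34)²/(8·1.67×10^-27) · [3²/(17.7 fm)² + 2²/(17.7 fm)² + 2²/(17.7 fm)²].
Evaluating gives E = 1.785×10^-12 J = 1.12×10^7 eV.

E = 1.12×10^7 eV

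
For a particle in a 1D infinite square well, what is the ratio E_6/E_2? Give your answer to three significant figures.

E_n ∝ n², so E_6/E_2 = 6²/2² = 36/4 = 9.00.

9.00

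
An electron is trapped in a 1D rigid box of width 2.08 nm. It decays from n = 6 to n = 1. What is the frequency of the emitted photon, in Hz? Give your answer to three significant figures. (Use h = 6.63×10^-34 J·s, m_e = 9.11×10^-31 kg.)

f = 7.36×10^14 Hz

E_1 = h²/(8m_eL²) = 1.394×10^-20 J and ΔE = (6² − 1²)E_1 = 4.879×10^-19 J.
f = ΔE/h = 4.879×10^-19/6.63×10^-34 = 7.36×10^14 Hz.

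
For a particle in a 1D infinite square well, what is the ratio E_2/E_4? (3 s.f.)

0.250

E_n ∝ n², so E_2/E_4 = 2²/4² = 4/16 = 0.250.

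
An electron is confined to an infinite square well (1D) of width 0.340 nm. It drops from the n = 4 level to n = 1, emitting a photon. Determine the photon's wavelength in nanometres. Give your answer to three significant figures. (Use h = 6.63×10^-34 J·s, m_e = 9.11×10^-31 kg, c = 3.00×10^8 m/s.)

λ = 25.4 nm

E_1 = h²/(8m_eL²) = 5.217×10^-19 J, so ΔE = (4² − 1²)E_1 = 7.826×10^-18 J.
λ = hc/ΔE = (6.63×10^-34·3.00×10^8)/7.826×10^-18 = 2.54×10^-8 m = 25.4 nm.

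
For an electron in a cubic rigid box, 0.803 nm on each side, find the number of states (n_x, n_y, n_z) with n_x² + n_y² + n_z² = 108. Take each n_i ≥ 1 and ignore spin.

The level has n_x² + n_y² + n_z² = 108. The ordered positive-integer solutions are (2, 2, 10), (2, 10, 2), (6, 6, 6), (10, 2, 2).
That gives 4 states.

degeneracy = 4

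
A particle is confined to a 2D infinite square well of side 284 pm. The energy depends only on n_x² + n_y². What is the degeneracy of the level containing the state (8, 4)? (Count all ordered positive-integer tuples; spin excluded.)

degeneracy = 2

The level has n_x² + n_y² = 80. The ordered positive-integer solutions are (4, 8), (8, 4).
That gives 2 states.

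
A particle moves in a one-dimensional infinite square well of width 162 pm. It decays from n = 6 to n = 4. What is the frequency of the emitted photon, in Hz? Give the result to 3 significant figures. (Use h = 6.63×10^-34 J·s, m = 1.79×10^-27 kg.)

f = 3.53×10^13 Hz

E_1 = h²/(8mL²) = 1.170×10^-21 J and ΔE = (6² − 4²)E_1 = 2.340×10^-20 J.
f = ΔE/h = 2.340×10^-20/6.63×10^-34 = 3.53×10^13 Hz.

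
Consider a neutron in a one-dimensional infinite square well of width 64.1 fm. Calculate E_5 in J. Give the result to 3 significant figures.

E_5 = 1.99×10^-13 J

For an infinite well E_n = n²h²/(8m_nL²), so E_1 = h²/(8m_nL²) = (6.626×10^-34)²/(8·1.675×10^-27·(6.41×10^-14 m)²) = 7.974×10^-15 J.
Then E_5 = 5²·E_1 = 25·7.974×10^-15 J = 1.99×10^-13 J.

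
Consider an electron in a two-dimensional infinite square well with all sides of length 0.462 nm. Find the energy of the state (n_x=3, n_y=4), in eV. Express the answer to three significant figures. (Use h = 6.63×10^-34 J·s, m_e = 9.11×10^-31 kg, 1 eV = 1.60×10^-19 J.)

For a 2D rectangular well E = (h²/8m_e)·Σ n_i²/L_i² = (6.63×10^-34)²/(8·9.11×10^-31) · [3²/(0.462 nm)² + 4²/(0.462 nm)²].
Evaluating gives E = 7.064×10^-18 J = 44.2 eV.

E = 44.2 eV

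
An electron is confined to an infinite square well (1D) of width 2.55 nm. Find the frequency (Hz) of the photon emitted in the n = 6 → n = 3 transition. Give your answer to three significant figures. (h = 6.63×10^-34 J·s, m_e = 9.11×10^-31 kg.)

f = 3.78×10^14 Hz

E_1 = h²/(8m_eL²) = 9.276×10^-21 J and ΔE = (6² − 3²)E_1 = 2.505×10^-19 J.
f = ΔE/h = 2.505×10^-19/6.63×10^-34 = 3.78×10^14 Hz.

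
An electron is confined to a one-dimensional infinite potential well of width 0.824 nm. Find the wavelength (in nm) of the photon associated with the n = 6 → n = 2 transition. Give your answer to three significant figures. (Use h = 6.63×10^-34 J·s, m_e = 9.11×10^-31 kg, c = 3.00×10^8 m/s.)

λ = 70.0 nm

E_1 = h²/(8m_eL²) = 8.883×10^-20 J, so ΔE = (6² − 2²)E_1 = 2.843×10^-18 J.
λ = hc/ΔE = (6.63×10^-34·3.00×10^8)/2.843×10^-18 = 7.00×10^-8 m = 70.0 nm.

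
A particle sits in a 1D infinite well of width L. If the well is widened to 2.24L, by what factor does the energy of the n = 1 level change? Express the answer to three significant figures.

E_n ∝ 1/L², so the energy scales by 1/2.24² = 0.199.

0.199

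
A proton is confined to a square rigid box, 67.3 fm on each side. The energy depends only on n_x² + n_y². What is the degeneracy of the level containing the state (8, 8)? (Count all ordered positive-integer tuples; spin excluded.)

The level has n_x² + n_y² = 128. The ordered positive-integer solutions are (8, 8).
That gives 1 state.

degeneracy = 1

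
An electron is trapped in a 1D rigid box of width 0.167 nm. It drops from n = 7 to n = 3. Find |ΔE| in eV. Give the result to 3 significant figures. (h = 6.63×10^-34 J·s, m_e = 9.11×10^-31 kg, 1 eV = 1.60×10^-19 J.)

|ΔE| = 541 eV

E_1 = h²/(8m_eL²) = 2.163×10^-18 J.
|ΔE| = |7² − 3²|·E_1 = 40·2.163×10^-18 J = 8.652×10^-17 J = 541 eV.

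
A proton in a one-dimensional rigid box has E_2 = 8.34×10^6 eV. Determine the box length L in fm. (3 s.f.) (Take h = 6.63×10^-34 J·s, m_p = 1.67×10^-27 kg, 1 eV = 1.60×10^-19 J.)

L = 9.93 fm

From E_n = n²h²/(8m_pL²), L = n·h/√(8m_pE_n).
E_2 = 8.34×10^6 eV = 1.334×10^-12 J, so L = 2·6.63×10^-34/√(8·1.67×10^-27·1.334×10^-12) = 9.93×10^-15 m = 9.93 fm.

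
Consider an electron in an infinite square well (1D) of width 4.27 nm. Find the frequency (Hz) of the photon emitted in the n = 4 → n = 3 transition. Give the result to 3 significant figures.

f = 3.49×10^13 Hz

E_1 = h²/(8m_eL²) = 3.304×10^-21 J and ΔE = (4² − 3²)E_1 = 2.313×10^-20 J.
f = ΔE/h = 2.313×10^-20/6.626×10^-34 = 3.49×10^13 Hz.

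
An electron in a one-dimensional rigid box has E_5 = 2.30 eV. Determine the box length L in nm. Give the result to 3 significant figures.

From E_n = n²h²/(8m_eL²), L = n·h/√(8m_eE_n).
E_5 = 2.30 eV = 3.685×10^-19 J, so L = 5·6.626×10^-34/√(8·9.109×10^-31·3.685×10^-19) = 2.02×10^-9 m = 2.02 nm.

L = 2.02 nm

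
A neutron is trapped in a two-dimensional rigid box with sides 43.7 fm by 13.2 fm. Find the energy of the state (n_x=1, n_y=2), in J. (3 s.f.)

E = 7.69×10^-13 J

For a 2D rectangular well E = (h²/8m_n)·Σ n_i²/L_i² = (6.626×10^-34)²/(8·1.675×10^-27) · [1²/(43.7 fm)² + 2²/(13.2 fm)²].
Evaluating gives E = 7.69×10^-13 J.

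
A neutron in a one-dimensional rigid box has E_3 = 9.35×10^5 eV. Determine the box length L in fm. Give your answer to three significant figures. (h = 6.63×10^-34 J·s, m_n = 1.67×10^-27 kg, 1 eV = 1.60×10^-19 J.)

From E_n = n²h²/(8m_nL²), L = n·h/√(8m_nE_n).
E_3 = 9.35×10^5 eV = 1.496×10^-13 J, so L = 3·6.63×10^-34/√(8·1.67×10^-27·1.496×10^-13) = 4.45×10^-14 m = 44.5 fm.

L = 44.5 fm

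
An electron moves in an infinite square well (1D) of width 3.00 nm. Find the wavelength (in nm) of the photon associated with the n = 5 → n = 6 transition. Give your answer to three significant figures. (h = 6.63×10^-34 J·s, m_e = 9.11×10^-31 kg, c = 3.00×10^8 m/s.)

E_1 = h²/(8m_eL²) = 6.702×10^-21 J, so ΔE = (6² − 5²)E_1 = 7.372×10^-20 J.
λ = hc/ΔE = (6.63×10^-34·3.00×10^8)/7.372×10^-20 = 2.70×10^-6 m = 2.70×10^3 nm.

λ = 2.70×10^3 nm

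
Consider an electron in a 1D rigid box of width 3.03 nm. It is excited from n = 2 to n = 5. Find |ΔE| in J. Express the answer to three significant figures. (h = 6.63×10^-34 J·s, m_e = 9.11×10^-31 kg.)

|ΔE| = 1.38×10^-19 J

E_1 = h²/(8m_eL²) = 6.570×10^-21 J.
|ΔE| = |2² − 5²|·E_1 = 21·6.570×10^-21 J = 1.38×10^-19 J.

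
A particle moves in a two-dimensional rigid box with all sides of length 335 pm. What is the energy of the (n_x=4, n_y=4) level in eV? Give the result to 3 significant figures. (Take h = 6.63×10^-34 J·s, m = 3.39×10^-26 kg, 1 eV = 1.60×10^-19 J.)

E = 0.00289 eV

For a 2D rectangular well E = (h²/8m)·Σ n_i²/L_i² = (6.63×10^-34)²/(8·3.39×10^-26) · [4²/(335 pm)² + 4²/(335 pm)²].
Evaluating gives E = 4.622×10^-22 J = 0.00289 eV.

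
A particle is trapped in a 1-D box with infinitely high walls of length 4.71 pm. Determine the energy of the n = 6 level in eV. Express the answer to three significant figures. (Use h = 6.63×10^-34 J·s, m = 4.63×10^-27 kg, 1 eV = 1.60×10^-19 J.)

For an infinite well E_n = n²h²/(8mL²), so E_1 = h²/(8mL²) = (6.63×10^-34)²/(8·4.63×10^-27·(4.71×10^-12 m)²) = 5.350×10^-19 J.
Then E_6 = 6²·E_1 = 36·5.350×10^-19 J = 1.926×10^-17 J.
Converting, E_6 = 1.926×10^-17 J / (1.60×10^-19 J/eV) = 120 eV.

E_6 = 120 eV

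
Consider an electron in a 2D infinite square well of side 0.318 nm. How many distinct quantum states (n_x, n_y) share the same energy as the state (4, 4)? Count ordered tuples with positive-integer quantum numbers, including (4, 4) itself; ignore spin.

degeneracy = 1

The level has n_x² + n_y² = 32. The ordered positive-integer solutions are (4, 4).
That gives 1 state.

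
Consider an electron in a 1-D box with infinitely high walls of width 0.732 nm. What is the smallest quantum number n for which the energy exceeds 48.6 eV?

n = 9

E_1 = h²/(8m_eL²) = 1.124×10^-19 J = 0.7016 eV.
Need n² > 48.6/0.7016 = 69.27, i.e. n > 8.323.
The smallest integer satisfying this is n = 9.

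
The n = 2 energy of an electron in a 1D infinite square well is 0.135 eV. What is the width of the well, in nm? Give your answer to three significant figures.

L = 3.34 nm

From E_n = n²h²/(8m_eL²), L = n·h/√(8m_eE_n).
E_2 = 0.135 eV = 2.163×10^-20 J, so L = 2·6.626×10^-34/√(8·9.109×10^-31·2.163×10^-20) = 3.34×10^-9 m = 3.34 nm.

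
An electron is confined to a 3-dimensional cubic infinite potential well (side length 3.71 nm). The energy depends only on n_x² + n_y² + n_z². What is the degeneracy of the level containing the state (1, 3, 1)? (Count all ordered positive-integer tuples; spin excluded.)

The level has n_x² + n_y² + n_z² = 11. The ordered positive-integer solutions are (1, 1, 3), (1, 3, 1), (3, 1, 1).
That gives 3 states.

degeneracy = 3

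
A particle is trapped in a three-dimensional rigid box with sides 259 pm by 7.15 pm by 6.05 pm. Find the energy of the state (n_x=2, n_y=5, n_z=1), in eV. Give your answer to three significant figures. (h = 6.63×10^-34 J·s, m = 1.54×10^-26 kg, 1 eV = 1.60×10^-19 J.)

E = 11.5 eV

For a 3D rectangular well E = (h²/8m)·Σ n_i²/L_i² = (6.63×10^-34)²/(8·1.54×10^-26) · [2²/(259 pm)² + 5²/(7.15 pm)² + 1²/(6.05 pm)²].
Evaluating gives E = 1.842×10^-18 J = 11.5 eV.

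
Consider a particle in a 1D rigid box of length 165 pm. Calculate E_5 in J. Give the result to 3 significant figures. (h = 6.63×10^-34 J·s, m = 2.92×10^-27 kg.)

For an infinite well E_n = n²h²/(8mL²), so E_1 = h²/(8mL²) = (6.63×10^-34)²/(8·2.92×10^-27·(1.65×10^-10 m)²) = 6.912×10^-22 J.
Then E_5 = 5²·E_1 = 25·6.912×10^-22 J = 1.73×10^-20 J.

E_5 = 1.73×10^-20 J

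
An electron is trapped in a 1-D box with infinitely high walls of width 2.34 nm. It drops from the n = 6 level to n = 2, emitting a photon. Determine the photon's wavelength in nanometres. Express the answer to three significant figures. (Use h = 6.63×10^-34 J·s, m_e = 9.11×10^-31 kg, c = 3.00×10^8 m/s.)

E_1 = h²/(8m_eL²) = 1.102×10^-20 J, so ΔE = (6² − 2²)E_1 = 3.526×10^-19 J.
λ = hc/ΔE = (6.63×10^-34·3.00×10^8)/3.526×10^-19 = 5.64×10^-7 m = 564 nm.

λ = 564 nm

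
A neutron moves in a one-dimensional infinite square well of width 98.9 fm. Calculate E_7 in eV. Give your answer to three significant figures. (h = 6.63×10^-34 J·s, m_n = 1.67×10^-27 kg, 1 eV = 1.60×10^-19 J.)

E_7 = 1.03×10^6 eV

For an infinite well E_n = n²h²/(8m_nL²), so E_1 = h²/(8m_nL²) = (6.63×10^-34)²/(8·1.67×10^-27·(9.89×10^-14 m)²) = 3.364×10^-15 J.
Then E_7 = 7²·E_1 = 49·3.364×10^-15 J = 1.648×10^-13 J.
Converting, E_7 = 1.648×10^-13 J / (1.60×10^-19 J/eV) = 1.03×10^6 eV.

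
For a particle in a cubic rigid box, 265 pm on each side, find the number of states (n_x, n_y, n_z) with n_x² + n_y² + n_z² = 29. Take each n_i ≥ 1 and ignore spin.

The level has n_x² + n_y² + n_z² = 29. The ordered positive-integer solutions are (2, 3, 4), (2, 4, 3), (3, 2, 4), (3, 4, 2), (4, 2, 3), (4, 3, 2).
That gives 6 states.

degeneracy = 6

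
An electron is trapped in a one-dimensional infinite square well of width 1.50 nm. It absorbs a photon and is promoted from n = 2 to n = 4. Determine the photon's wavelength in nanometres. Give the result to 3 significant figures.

λ = 618 nm

E_1 = h²/(8m_eL²) = 2.678×10^-20 J, so ΔE = (4² − 2²)E_1 = 3.214×10^-19 J.
λ = hc/ΔE = (6.626×10^-34·2.998×10^8)/3.214×10^-19 = 6.18×10^-7 m = 618 nm.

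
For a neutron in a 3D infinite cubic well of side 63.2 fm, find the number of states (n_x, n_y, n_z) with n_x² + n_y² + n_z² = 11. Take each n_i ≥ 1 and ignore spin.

degeneracy = 3

The level has n_x² + n_y² + n_z² = 11. The ordered positive-integer solutions are (1, 1, 3), (1, 3, 1), (3, 1, 1).
That gives 3 states.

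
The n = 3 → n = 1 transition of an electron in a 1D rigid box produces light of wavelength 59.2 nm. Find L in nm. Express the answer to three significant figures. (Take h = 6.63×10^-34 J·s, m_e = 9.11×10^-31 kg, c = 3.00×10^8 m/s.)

L = 0.379 nm

The photon carries ΔE = hc/λ = 6.63×10^-34·3.00×10^8/5.92×10^-8 m = 3.360×10^-18 J.
Since ΔE = (3² − 1²)E_1, E_1 = 4.200×10^-19 J, and L = h/√(8m_eE_1) = 3.79×10^-10 m = 0.379 nm.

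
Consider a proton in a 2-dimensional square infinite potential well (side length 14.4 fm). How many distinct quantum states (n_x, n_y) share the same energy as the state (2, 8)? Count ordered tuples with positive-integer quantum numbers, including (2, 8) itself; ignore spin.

The level has n_x² + n_y² = 68. The ordered positive-integer solutions are (2, 8), (8, 2).
That gives 2 states.

degeneracy = 2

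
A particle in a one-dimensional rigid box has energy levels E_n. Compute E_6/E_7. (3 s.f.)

E_n ∝ n², so E_6/E_7 = 6²/7² = 36/49 = 0.735.

0.735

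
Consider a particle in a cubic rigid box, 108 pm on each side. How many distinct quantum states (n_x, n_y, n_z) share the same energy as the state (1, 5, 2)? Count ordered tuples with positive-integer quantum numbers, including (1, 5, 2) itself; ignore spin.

degeneracy = 6

The level has n_x² + n_y² + n_z² = 30. The ordered positive-integer solutions are (1, 2, 5), (1, 5, 2), (2, 1, 5), (2, 5, 1), (5, 1, 2), (5, 2, 1).
That gives 6 states.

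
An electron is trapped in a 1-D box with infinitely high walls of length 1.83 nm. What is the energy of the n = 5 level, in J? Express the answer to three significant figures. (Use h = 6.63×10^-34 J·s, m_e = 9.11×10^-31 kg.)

E_5 = 4.50×10^-19 J

For an infinite well E_n = n²h²/(8m_eL²), so E_1 = h²/(8m_eL²) = (6.63×10^-34)²/(8·9.11×10^-31·(1.83×10^-9 m)²) = 1.801×10^-20 J.
Then E_5 = 5²·E_1 = 25·1.801×10^-20 J = 4.50×10^-19 J.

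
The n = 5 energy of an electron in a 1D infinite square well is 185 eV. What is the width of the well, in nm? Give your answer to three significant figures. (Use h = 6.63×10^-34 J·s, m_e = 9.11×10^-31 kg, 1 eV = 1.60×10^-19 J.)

L = 0.226 nm

From E_n = n²h²/(8m_eL²), L = n·h/√(8m_eE_n).
E_5 = 185 eV = 2.960×10^-17 J, so L = 5·6.63×10^-34/√(8·9.11×10^-31·2.960×10^-17) = 2.26×10^-10 m = 0.226 nm.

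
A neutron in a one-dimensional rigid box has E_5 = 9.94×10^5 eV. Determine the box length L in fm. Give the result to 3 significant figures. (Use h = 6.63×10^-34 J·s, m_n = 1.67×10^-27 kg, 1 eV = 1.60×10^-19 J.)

L = 71.9 fm

From E_n = n²h²/(8m_nL²), L = n·h/√(8m_nE_n).
E_5 = 9.94×10^5 eV = 1.590×10^-13 J, so L = 5·6.63×10^-34/√(8·1.67×10^-27·1.590×10^-13) = 7.19×10^-14 m = 71.9 fm.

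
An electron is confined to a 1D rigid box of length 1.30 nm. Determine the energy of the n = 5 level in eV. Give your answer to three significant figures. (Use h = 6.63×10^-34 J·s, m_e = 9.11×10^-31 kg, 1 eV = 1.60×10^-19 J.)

For an infinite well E_n = n²h²/(8m_eL²), so E_1 = h²/(8m_eL²) = (6.63×10^-34)²/(8·9.11×10^-31·(1.30×10^-9 m)²) = 3.569×10^-20 J.
Then E_5 = 5²·E_1 = 25·3.569×10^-20 J = 8.923×10^-19 J.
Converting, E_5 = 8.923×10^-19 J / (1.60×10^-19 J/eV) = 5.58 eV.

E_5 = 5.58 eV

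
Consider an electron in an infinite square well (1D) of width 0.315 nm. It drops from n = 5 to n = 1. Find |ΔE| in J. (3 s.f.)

E_1 = h²/(8m_eL²) = 6.072×10^-19 J.
|ΔE| = |5² − 1²|·E_1 = 24·6.072×10^-19 J = 1.46×10^-17 J.

|ΔE| = 1.46×10^-17 J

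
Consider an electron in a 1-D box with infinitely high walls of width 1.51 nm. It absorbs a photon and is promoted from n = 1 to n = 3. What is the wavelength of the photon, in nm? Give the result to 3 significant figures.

λ = 940 nm

E_1 = h²/(8m_eL²) = 2.642×10^-20 J, so ΔE = (3² − 1²)E_1 = 2.114×10^-19 J.
λ = hc/ΔE = (6.626×10^-34·2.998×10^8)/2.114×10^-19 = 9.40×10^-7 m = 940 nm.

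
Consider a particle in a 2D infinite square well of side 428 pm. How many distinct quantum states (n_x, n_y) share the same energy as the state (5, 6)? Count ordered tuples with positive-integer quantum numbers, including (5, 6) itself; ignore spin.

The level has n_x² + n_y² = 61. The ordered positive-integer solutions are (5, 6), (6, 5).
That gives 2 states.

degeneracy = 2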